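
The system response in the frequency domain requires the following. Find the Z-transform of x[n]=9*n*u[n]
Z{n*u[n]}=z/(z-1)^2
By linearity: Z{9*n*u[n]}=9z/(z-1)^2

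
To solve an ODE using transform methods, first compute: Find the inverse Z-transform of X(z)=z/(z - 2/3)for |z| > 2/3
Standard pair: z/(z-a) <-> a^n * u[n] for causal signals
With a=2/3: x[n]=(2/3)^n * u[n]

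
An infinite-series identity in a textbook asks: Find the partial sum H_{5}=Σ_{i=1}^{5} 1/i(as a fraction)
H_5 = 1 + 1/2 + 1/3 + ... + 1/5
= 137/60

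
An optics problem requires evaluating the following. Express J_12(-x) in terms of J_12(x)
For integer n: J_n(-x) = (-1)^n J_n(x)
With n = 12: J_12(-x) = (-1)^12 J_12(x) = J_12(x)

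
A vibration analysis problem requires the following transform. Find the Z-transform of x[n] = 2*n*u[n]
Z{n*u[n]} = z/(z-1)^2
By linearity: Z{2*n*u[n]} = 2z/(z-1)^2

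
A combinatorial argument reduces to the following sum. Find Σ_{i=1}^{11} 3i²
= 3·n(n + 1)(2n + 1)/6 = 3·11·12·23/6 = 1518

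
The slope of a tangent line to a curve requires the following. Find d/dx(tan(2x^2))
Chain rule: d/dx[tan(u)] = sec²(u)·u' where u = 2x^2
u' = 4x

Answer: 4x·sec²(2x^2)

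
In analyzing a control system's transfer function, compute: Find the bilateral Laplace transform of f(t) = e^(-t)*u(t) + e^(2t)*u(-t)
For e^(-t)*u(t): L=1/(s + 1), Re(s) > -1
For e^(2t)*u(-t): L=-1/(s-2), Re(s) < 2
Combined: F(s)=1/(s + 1) - 1/(s-2), -1 < Re(s) < 2

Answer: 1/(s + 1) - 1/(s-2), ROC: -1 < Re(s) < 2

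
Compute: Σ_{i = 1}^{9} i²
Using formula: Σ i^2=n(n+1)(2n+1)/6=9·10·19/6=285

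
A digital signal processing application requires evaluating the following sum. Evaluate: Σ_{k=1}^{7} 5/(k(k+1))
Partial fractions: 5/(k(k+1)) = 5/k - 5/(k+1)
Telescoping sum: 5(1-1/8) = 5·7/8

Answer: 35/8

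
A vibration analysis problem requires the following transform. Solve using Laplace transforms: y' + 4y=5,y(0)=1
Take L of both sides: sY(s)-1+4Y(s) = 5/s
Y(s)(s+4) = 5/s+1
Y(s) = 5/(s(s+4))+1/(s+4)
Partial fractions: 5/(s(s+4)) = (5/4)/s - (5/4)/(s+4)
So Y(s) = (5/4)/s - (1/4)/(s+4)
Inverse transform (L^(-1){1/s} = 1, L^(-1){1/(s+4)} = e^(-4t)):

Answer: y(t) = 5/4 - (1/4)·e^(-4t)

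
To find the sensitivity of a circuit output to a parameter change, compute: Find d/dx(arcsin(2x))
d/dx[arcsin(u)] = u'/√(1-u²), u = 2x, u' = 2

Answer: 2/√(1 - 4x²)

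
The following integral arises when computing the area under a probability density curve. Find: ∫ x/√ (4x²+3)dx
Let u=4x²+3, du=8x dx
∫ (1/8)·u^(-1/2) du=√u/4+C

Answer: √(4x²+3)/4+C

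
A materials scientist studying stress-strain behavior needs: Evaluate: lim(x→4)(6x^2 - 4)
Polynomial is continuous, so substitute x=4:
6·4^2 - 4=92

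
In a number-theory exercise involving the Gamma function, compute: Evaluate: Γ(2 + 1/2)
Γ(n+1/2) = (2n)!√π/(4^n·n!)
= 24√π/(16·2) = (3/4)·√π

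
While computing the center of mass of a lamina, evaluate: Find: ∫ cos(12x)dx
Using substitution u=12x: ∫ cos(u) du/12=sin(u)/12 + C

Answer: (1/12)sin(12x) + C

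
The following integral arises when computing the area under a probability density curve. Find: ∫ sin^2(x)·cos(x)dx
Let u = sin(x), du = cos(x) dx
∫ u^2 du = u^3/3+C

Answer: sin^3(x)/3+C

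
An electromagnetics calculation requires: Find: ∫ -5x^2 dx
Using power rule: ∫ -5x^2 dx=-5/3 x^3 + C=(-5/3)x^3 + C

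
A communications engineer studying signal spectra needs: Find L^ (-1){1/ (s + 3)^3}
L^(-1){1/(s-a)^n} = t^(n-1)·e^(at)/(n-1)!
Here a = -3, n = 3: t^2·e^(-3t)/2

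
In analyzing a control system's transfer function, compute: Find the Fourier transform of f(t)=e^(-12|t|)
Using the standard pair: F{e^(-a|t|)}=2a/(a^2 + omega^2)
With a=12: F(omega)=24/(144 + omega^2)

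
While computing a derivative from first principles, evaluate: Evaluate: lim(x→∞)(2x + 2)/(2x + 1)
Divide numerator and denominator by x:
lim (2 + 2/x)/(2 + 1/x)=1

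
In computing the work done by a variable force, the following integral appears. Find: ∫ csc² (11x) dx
Since d/dx[-cot(11x)] = 11csc²(11x), integral = -cot(11x)/11+C

Answer: (-1/11)cot(11x)+C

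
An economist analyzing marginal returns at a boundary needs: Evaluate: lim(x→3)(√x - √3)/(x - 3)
Multiply by conjugate (√x+√3)/(√x+√3):
= (x - 3)/((x - 3)(√x+√3)) = 1/(√x+√3)
As x → 3: 1/(2√3)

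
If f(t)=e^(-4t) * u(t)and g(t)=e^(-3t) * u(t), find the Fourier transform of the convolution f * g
By the convolution theorem: F{f * g} = F(omega) * G(omega)
F(omega) = 1/(4 + j * omega), G(omega) = 1/(3 + j * omega)
F{f * g} = 1/((4 + j * omega)(3 + j * omega))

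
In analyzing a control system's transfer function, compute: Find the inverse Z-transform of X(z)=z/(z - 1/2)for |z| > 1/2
Standard pair: z/(z-a) <-> a^n * u[n] for causal signals
With a=1/2: x[n]=(1/2)^n * u[n]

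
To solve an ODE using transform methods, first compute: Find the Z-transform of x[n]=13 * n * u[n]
Z{n * u[n]}=z/(z-1)^2
By linearity: Z{13 * n * u[n]}=13z/(z-1)^2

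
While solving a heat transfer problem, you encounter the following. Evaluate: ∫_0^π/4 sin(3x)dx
Antiderivative: -cos(3x)/3
Evaluate at bounds: [-cos(3·π/4)/3] - [-cos(3·0)/3]
=(-(-√2/2)+(1))/3=1/3+√2/6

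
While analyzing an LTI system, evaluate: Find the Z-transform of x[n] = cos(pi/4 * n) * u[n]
Z{cos(w0 * n) * u[n]} = z(z - cos(w0))/(z^2-2z * cos(w0)+1)
With w0 = pi/4: X(z) = z(z - cos(pi/4))/(z^2-2z * cos(pi/4)+1)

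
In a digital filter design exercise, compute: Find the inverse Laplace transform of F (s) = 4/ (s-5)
L^(-1){4/(s-a)}=c·e^(at)
Here a=5, c=4

Answer: 4e^(5t)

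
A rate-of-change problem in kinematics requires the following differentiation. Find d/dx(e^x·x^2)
Product rule: (fg)'=f'g + fg'
f=e^x, f'=e^x
g=x^2, g'=2x

Answer: e^x·x^2 + 2·e^x·x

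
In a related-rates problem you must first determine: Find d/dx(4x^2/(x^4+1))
Quotient rule: (f/g)' = (f'g - fg')/g²
f = 4x^2, f' = 8x
g = x^4 + 1, g' = 4x^3

Answer: (8x·(x^4 + 1) - 16x^5)/(x^4 + 1)²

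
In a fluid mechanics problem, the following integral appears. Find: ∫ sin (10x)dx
Using substitution u = 10x: ∫ sin(u) du/10 = -cos(u)/10 + C

Answer: (-1/10)cos(10x) + C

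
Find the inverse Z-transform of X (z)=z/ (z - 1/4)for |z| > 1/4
Standard pair: z/(z-a) <-> a^n * u[n] for causal signals
With a = 1/4: x[n] = (1/4)^n * u[n]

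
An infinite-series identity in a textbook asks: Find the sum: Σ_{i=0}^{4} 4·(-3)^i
Geometric series: S=a(1 - r^n)/(1 - r)
a=4, r=-3, n=5
S=4(1+243)/4=244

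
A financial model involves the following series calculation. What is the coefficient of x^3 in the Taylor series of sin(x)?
sin(x) = Σ (-1)^k x^(2k+1)/(2k+1)!
For x^3: (-1)^1/3! = -1/6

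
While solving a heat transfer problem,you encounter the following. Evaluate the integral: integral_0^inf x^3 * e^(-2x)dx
This is a Gamma integral. Substitute u = 2x (du = 2 dx):
integral_0^inf x^3 * e^(-2x) dx = (1/2^4) integral_0^inf u^3 * e^(-u) du
= Gamma(4)/2^4 = 3!/2^4 = 6/16

Answer: 3/8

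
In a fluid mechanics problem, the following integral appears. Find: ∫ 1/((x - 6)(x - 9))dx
Partial fractions: 1/((x-6)(x-9))=A/(x-6)+B/(x-9)
A=-1/3, B=1/3
∫ [-1/3· 1/(x-6)+1/3· 1/(x-9)] dx
=(1/3)[ln|x-9| - ln|x-6|]+C

Answer: (1/3)·ln|(x-9)/(x-6)|+C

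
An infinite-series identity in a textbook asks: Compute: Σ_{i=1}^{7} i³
Using formula: Σ i^3=[n(n+1)/2]²=[7·8/2]²=784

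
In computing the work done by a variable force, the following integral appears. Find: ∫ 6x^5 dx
Using power rule: ∫ 6x^5 dx = 6/6 x^6+C = x^6+C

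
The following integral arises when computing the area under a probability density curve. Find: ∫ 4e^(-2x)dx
Since d/dx[e^(-2x)] = -2e^(-2x), we get -2 e^(-2x)+C

Answer: -2e^(-2x)+C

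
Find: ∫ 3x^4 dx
Using power rule: ∫ 3x^4 dx=3/5 x^5+C=(3/5)x^5+C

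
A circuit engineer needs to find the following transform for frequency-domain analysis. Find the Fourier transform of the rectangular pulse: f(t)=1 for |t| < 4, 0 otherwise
F(omega) = integral from -4 to 4 of e^(-j * omega * t) dt
= 2 * sin(4 * omega)/omega = 8 * sinc(4 * omega/pi)

Answer: 2 * sin(4 * omega)/omega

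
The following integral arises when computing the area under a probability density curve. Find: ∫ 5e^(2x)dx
Since d/dx[e^(2x)]=2e^(2x), we get 5/2 e^(2x) + C

Answer: (5/2)e^(2x) + C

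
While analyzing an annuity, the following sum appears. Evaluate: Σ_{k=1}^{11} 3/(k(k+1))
Partial fractions: 3/(k(k + 1))=3/k - 3/(k + 1)
Telescoping sum: 3(1 - 1/12)=3·11/12

Answer: 11/4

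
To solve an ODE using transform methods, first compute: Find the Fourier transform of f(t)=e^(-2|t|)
Using the standard pair: F{e^(-a|t|)} = 2a/(a^2+omega^2)
With a = 2: F(omega) = 4/(4+omega^2)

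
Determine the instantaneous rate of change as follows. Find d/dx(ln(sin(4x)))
Chain rule: d/dx[ln(u)] = u'/u where u = sin(4x)
u' = 4cos(4x)

Answer: (4cos(4x))/(sin(4x))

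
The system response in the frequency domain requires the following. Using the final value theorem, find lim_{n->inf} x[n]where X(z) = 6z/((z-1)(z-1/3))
Final value theorem: lim x[n]=lim_{z->1} (z-1)*X(z)
(z-1)*X(z)=6z/(z-1/3)
As z->1: 6/(1-1/3)=6/(2/3)=9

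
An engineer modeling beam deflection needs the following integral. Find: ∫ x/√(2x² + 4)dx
Let u = 2x² + 4, du = 4x dx
∫ (1/4)·u^(-1/2) du = √u/2 + C

Answer: √(2x² + 4)/2 + C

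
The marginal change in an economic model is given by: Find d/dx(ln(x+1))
Chain rule: d/dx[ln(u)]=u'/u where u=x+1
u'=1

Answer: (1)/(x+1)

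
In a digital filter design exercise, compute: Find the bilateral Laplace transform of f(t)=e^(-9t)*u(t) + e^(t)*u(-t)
For e^(-9t) * u(t): L = 1/(s+9), Re(s) > -9
For e^(t) * u(-t): L = -1/(s-1), Re(s) < 1
Combined: F(s) = 1/(s+9)-1/(s-1), -9 < Re(s) < 1

Answer: 1/(s+9)-1/(s-1), ROC: -9 < Re(s) < 1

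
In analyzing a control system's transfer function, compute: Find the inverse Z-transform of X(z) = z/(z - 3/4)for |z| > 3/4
Standard pair: z/(z-a) <-> a^n * u[n] for causal signals
With a = 3/4: x[n] = (3/4)^n * u[n]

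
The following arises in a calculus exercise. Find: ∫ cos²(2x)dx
Using identity cos²(u)=(1 + cos(2u))/2:
∫ (1 + cos(4x))/2 dx=x/2 + sin(4x)/8 + C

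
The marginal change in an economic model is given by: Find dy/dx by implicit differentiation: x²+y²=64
Differentiate both sides: 2x+2y·(dy/dx) = 0
Solve: dy/dx = -2x/(2y) = -x/y

Answer: dy/dx = -x/y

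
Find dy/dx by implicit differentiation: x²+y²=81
Differentiate both sides: 2x + 2y·(dy/dx)=0
Solve: dy/dx=-2x/(2y)=-x/y

Answer: dy/dx=-x/y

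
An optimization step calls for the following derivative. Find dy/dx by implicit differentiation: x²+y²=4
Differentiate both sides: 2x+2y·(dy/dx) = 0
Solve: dy/dx = -2x/(2y) = -x/y

Answer: dy/dx = -x/y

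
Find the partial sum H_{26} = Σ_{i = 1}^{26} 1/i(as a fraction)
H_26=1 + 1/2 + 1/3 + ... + 1/26
=34395742267/8923714800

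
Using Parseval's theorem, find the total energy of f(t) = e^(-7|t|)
Parseval's theorem: E=integral |f(t)|^2 dt=(1/2pi) integral |F(omega)|^2 domega
E=integral_{-inf}^{inf} e^(-14|t|) dt=2 * integral_0^inf e^(-14t) dt=2/(2 * 7)=1/7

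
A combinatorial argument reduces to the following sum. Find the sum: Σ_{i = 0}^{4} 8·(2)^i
Geometric series: S = a(1 - r^n)/(1 - r)
a = 8, r = 2, n = 5
S = 8(1-32)/-1 = 248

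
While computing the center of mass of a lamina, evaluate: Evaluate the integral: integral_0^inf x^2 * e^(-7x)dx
This is a Gamma integral. Substitute u = 7x (du = 7 dx):
integral_0^inf x^2 * e^(-7x) dx = (1/7^3) integral_0^inf u^2 * e^(-u) du
= Gamma(3)/7^3 = 2!/7^3 = 2/343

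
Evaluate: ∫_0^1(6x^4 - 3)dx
Step 1: Find antiderivative F(x)=(6/5)x^5-3x
Step 2: F(1) - F(0)=-9/5 - (0)=-9/5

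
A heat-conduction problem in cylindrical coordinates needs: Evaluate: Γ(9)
Γ(n)=(n-1)! for positive integers
Γ(9)=8!=40320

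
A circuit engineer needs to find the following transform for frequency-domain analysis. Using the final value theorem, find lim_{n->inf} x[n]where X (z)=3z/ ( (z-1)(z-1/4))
Final value theorem: lim x[n] = lim_{z->1} (z-1) * X(z)
(z-1) * X(z) = 3z/(z-1/4)
As z->1: 3/(1 - 1/4) = 3/(3/4) = 4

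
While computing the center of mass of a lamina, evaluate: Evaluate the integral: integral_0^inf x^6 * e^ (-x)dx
This is a Gamma integral. Substitute u = 1x:
integral_0^inf x^6*e^(-x) dx = (1/1^7) integral_0^inf u^6*e^(-u) du
= Gamma(7)/1^7 = 6!/1^7 = 720/1

Answer: 720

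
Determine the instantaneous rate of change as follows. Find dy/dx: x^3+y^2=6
Differentiate: 3x^2+2y·(dy/dx)=0
dy/dx=-3x^2/(2y)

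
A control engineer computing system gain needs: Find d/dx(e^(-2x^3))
Chain rule: d/dx[e^u] = e^u · u' where u = -2x^3
u' = -6x^2

Answer: -6x^2·e^(-2x^3)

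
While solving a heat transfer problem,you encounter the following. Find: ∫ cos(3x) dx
Using substitution u = 3x: ∫ cos(u) du/3 = sin(u)/3 + C

Answer: (1/3)sin(3x) + C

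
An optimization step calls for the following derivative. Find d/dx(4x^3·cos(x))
Product rule: (fg)' = f'g+fg'
f = 4x^3, f' = 12x^2
g = cos(x), g' = -sin(x)

Answer: 12x^2·cos(x)-4x^3·sin(x)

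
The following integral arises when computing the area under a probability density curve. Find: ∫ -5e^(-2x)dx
Since d/dx[e^(-2x)] = -2e^(-2x), we get 5/2 e^(-2x) + C

Answer: (5/2)e^(-2x) + C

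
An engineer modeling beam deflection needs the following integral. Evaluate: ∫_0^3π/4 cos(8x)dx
Antiderivative: sin(8x)/8
Evaluate at bounds: [sin(8·3π/4)/8] - [sin(8·0)/8]
= ((0) - (0))/8 = 0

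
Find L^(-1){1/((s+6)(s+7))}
Partial fractions: 1/((s + 6)(s + 7)) = A/(s + 6) + B/(s + 7)
Cover-up: A = 1/(s + 7)|_{s = -6} = 1; B = 1/(s + 6)|_{s = -7} = -1
L^(-1) = e^(-6t) - e^(-7t)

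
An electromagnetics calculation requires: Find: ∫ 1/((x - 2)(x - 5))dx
Partial fractions: 1/((x-2)(x-5)) = A/(x-2) + B/(x-5)
A = -1/3, B = 1/3
∫ [-1/3· 1/(x-2) + 1/3· 1/(x-5)] dx
= (1/3)[ln|x-5| - ln|x-2|] + C

Answer: (1/3)·ln|(x-5)/(x-2)| + C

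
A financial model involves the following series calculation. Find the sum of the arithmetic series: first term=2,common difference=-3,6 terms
Last term: a_n=2 + (6 - 1)·-3=-13
Sum=n(a_1 + a_n)/2=6(2 + (-13))/2=-33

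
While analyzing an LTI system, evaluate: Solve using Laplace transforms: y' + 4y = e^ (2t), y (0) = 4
Take L: sY - 4 + 4Y = 1/(s-2)
Y(s + 4) = 1/(s-2) + 4
Y = 1/((s-2)(s + 4)) + 4/(s + 4)
Partial fractions: 1/((s-2)(s + 4)) = (1/6)/(s-2) - (1/6)/(s + 4)
So Y = (1/6)/(s-2) + (23/6)/(s + 4)
Inverse Laplace transform (L^(-1){1/(s-2)} = e^(2t), L^(-1){1/(s + 4)} = e^(-4t)):

Answer: y(t) = (1/6)·e^(2t) + (23/6)·e^(-4t)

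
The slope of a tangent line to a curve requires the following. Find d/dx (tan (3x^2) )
Chain rule: d/dx[tan(u)]=sec²(u)·u' where u=3x^2
u'=6x

Answer: 6x·sec²(3x^2)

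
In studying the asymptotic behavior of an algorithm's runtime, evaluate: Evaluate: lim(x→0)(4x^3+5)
Polynomial is continuous, so substitute x=0:
4·0^3+5=5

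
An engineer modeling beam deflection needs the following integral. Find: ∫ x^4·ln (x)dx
By parts: u=ln(x), dv=x^4 dx
du=1/x dx, v=x^5/5
=x^5·ln(x)/5 - ∫ x^4/5 dx
=x^5·ln(x)/5 - x^5/25+C

Answer: x^5(ln(x)/5-1/25)+C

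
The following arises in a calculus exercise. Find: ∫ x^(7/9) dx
Power rule: ∫ x^(7/9) dx = x^(16/9)/(16/9)+C

Answer: (9/16)·x^(16/9)+C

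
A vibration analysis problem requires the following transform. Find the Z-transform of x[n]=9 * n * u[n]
Z{n*u[n]}=z/(z-1)^2
By linearity: Z{9*n*u[n]}=9z/(z-1)^2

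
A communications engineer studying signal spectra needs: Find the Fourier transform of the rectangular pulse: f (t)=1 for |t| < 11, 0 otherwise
F(omega)=integral from -11 to 11 of e^(-j*omega*t) dt
=2*sin(11*omega)/omega=22*sinc(11*omega/pi)

Answer: 2*sin(11*omega)/omega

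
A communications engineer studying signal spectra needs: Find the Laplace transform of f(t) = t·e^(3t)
L{t·e^(at)} = 1/(s-a)²
L{t·e^(3t)} = 1/(s-3)²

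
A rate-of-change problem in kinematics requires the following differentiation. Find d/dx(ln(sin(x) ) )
Chain rule: d/dx[ln(u)] = u'/u where u = sin(x)
u' = cos(x)

Answer: (cos(x))/(sin(x))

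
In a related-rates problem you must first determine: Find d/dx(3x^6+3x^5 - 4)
Power rule: d/dx(ax^n) = n·a·x^(n-1)
Term by term: 18·x^5+15·x^4

Answer: 18x^5+15x^4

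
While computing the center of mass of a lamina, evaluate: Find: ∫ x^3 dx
Using power rule: ∫ x^3 dx = 1/4 x^4+C = (1/4)x^4+C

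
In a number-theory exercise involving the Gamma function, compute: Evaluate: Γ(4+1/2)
Γ(n+1/2)=(2n)!√π/(4^n·n!)
=40320√π/(256·24)=(105/16)·√π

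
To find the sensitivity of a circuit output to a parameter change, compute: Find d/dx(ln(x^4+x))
Chain rule: d/dx[ln(u)]=u'/u where u=x^4+x
u'=4x^3+1

Answer: (4x^3+1)/(x^4+x)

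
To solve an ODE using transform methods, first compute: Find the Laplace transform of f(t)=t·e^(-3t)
L{t·e^(at)}=1/(s-a)²
L{t·e^(-3t)}=1/(s + 3)²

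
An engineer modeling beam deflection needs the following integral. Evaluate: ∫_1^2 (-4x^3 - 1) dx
Step 1: Find antiderivative F(x) = -x^4 - x
Step 2: F(2) - F(1) = -18 - (-2) = -16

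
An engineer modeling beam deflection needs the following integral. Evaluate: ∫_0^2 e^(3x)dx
Antiderivative: (1/3)e^(3x)
Evaluate: (1/3)(e^6-1)

Answer: (e^6-1)/3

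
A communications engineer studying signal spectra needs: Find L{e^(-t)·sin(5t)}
First shifting: L{e^(at)f(t)} = F(s-a)
L{sin(5t)} = 5/(s² + 25)
Shift: 5/((s + 1)² + 25)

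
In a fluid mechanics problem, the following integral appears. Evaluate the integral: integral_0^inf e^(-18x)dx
integral_0^inf e^(-18x) dx=[-1/18*e^(-18x)]_0^inf
=0 - (-1/18)=1/18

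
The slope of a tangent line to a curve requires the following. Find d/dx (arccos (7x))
d/dx[arccos(u)]=-u'/√(1-u²), u=7x, u'=7

Answer: -7/√(1-49x²)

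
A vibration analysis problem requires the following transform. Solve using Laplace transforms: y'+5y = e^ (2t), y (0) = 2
Take L: sY - 2 + 5Y=1/(s-2)
Y(s + 5)=1/(s-2) + 2
Y=1/((s-2)(s + 5)) + 2/(s + 5)
Partial fractions: 1/((s-2)(s + 5))=(1/7)/(s-2) - (1/7)/(s + 5)
So Y=(1/7)/(s-2) + (13/7)/(s + 5)
Inverse Laplace transform (L^(-1){1/(s-2)}=e^(2t), L^(-1){1/(s + 5)}=e^(-5t)):

Answer: y(t)=(1/7)·e^(2t) + (13/7)·e^(-5t)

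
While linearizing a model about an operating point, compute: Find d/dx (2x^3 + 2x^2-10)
Power rule: d/dx(ax^n)=n·a·x^(n-1)
Term by term: 6·x^2+4·x

Answer: 6x^2+4x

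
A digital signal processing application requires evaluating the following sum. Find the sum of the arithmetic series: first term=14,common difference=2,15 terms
Last term: a_n=14+(15-1)·2=42
Sum=n(a_1+a_n)/2=15(14+42)/2=420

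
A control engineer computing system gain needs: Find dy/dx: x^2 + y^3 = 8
Differentiate: 2x+3y^2·(dy/dx) = 0
dy/dx = -2x/(3y^2)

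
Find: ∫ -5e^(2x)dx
Since d/dx[e^(2x)]=2e^(2x), we get -5/2 e^(2x) + C

Answer: (-5/2)e^(2x) + C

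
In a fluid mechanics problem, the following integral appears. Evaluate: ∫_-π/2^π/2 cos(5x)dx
Antiderivative: sin(5x)/5
Evaluate at bounds: [sin(5·π/2)/5] - [sin(5·-π/2)/5]
= ((1) - (-1))/5 = 2/5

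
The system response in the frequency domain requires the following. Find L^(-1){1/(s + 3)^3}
L^(-1){1/(s-a)^n} = t^(n-1)·e^(at)/(n-1)!
Here a = -3, n = 3: t^2·e^(-3t)/2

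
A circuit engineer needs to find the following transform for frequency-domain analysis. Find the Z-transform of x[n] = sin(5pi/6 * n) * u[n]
Z{sin(w0 * n) * u[n]} = z * sin(w0)/(z^2-2z * cos(w0)+1)
With w0 = 5pi/6: X(z) = z * sin(5pi/6)/(z^2-2z * cos(5pi/6)+1)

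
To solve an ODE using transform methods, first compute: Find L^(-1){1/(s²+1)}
L^(-1){w/(s²+w²)} = sin(wt)
Here w = 1

Answer: sin(t)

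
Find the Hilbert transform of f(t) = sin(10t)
The Hilbert transform shifts each frequency component by -pi/2.
H{sin(wt)}=-cos(wt)
With w=10: H{sin(10t)}=-cos(10t)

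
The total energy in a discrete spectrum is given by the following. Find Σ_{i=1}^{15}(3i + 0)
=3·Σ i + 0·15=3·120 + 0=360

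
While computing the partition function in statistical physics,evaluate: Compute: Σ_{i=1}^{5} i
Using formula: Σ i^1=n(n + 1)/2=5·6/2=15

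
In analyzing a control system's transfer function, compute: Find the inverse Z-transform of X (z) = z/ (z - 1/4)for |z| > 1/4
Standard pair: z/(z-a) <-> a^n*u[n] for causal signals
With a = 1/4: x[n] = (1/4)^n*u[n]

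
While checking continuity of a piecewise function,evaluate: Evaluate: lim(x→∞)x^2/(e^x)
Apply L'Hôpital 2 times (∞/∞ each time):
Eventually get 2!/(e^x) → 0

Answer: 0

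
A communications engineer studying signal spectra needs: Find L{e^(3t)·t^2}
First shifting: L{e^(at)f(t)} = F(s-a)
L{t^2} = 2/s^3
Shift s → s-3: 2/(s-3)^3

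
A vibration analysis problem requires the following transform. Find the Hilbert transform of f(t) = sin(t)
The Hilbert transform shifts each frequency component by -pi/2.
H{sin(wt)} = -cos(wt)
With w = 1: H{sin(t)} = -cos(t)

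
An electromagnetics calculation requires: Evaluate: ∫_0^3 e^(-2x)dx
Antiderivative: (1/(-2))e^(-2x)
Evaluate: (1/(-2))(e^-6-1)

Answer: (e^-6-1)/(-2)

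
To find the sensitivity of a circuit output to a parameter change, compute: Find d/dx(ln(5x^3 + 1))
Chain rule: d/dx[ln(u)]=u'/u where u=5x^3 + 1
u'=15x^2

Answer: (15x^2)/(5x^3 + 1)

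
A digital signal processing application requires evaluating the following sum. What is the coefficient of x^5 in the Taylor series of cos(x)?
cos(x) has only even powers. Coefficient of x^5=0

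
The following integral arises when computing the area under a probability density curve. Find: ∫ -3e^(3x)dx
Since d/dx[e^(3x)]=3e^(3x), we get -1 e^(3x)+C

Answer: -e^(3x)+C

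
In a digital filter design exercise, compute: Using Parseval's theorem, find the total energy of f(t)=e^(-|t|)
Parseval's theorem: E=integral |f(t)|^2 dt=(1/2pi) integral |F(omega)|^2 domega
E=integral_{-inf}^{inf} e^(-2|t|) dt=2 * integral_0^inf e^(-2t) dt=2/(2 * 1)=1/1

Answer: 1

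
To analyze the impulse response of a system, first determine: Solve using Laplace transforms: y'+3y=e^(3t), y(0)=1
Take L: sY - 1+3Y=1/(s-3)
Y(s+3)=1/(s-3)+1
Y=1/((s-3)(s+3))+1/(s+3)
Partial fractions: 1/((s-3)(s+3))=(1/6)/(s-3) - (1/6)/(s+3)
So Y=(1/6)/(s-3)+(5/6)/(s+3)
Inverse Laplace transform (L^(-1){1/(s-3)}=e^(3t), L^(-1){1/(s+3)}=e^(-3t)):

Answer: y(t)=(1/6)·e^(3t)+(5/6)·e^(-3t)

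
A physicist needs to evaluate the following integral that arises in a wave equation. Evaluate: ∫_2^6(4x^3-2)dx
Step 1: Find antiderivative F(x) = x^4-2x
Step 2: F(6) - F(2) = 1284 - (12) = 1272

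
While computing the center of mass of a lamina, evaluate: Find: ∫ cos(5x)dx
Using substitution u=5x: ∫ cos(u) du/5=sin(u)/5 + C

Answer: (1/5)sin(5x) + C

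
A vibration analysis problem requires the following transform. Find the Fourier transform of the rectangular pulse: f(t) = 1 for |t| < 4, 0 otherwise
F(omega)=integral from -4 to 4 of e^(-j*omega*t) dt
=2*sin(4*omega)/omega=8*sinc(4*omega/pi)

Answer: 2*sin(4*omega)/omega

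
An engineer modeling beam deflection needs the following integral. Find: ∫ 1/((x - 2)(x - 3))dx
Partial fractions: 1/((x-2)(x-3))=A/(x-2) + B/(x-3)
A=-1, B=1
∫ [-1· 1/(x-2) + 1· 1/(x-3)] dx
=(1)[ln|x-3| - ln|x-2|] + C

Answer: ln|(x-3)/(x-2)| + C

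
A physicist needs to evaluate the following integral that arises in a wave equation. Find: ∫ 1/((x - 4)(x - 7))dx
Partial fractions: 1/((x-4)(x-7)) = A/(x-4)+B/(x-7)
A = -1/3, B = 1/3
∫ [-1/3· 1/(x-4)+1/3· 1/(x-7)] dx
= (1/3)[ln|x-7| - ln|x-4|]+C

Answer: (1/3)·ln|(x-7)/(x-4)|+C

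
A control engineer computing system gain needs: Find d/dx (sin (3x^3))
Chain rule: d/dx[sin(u)]=cos(u)·u' where u=3x^3
u'=9x^2

Answer: 9x^2·cos(3x^3)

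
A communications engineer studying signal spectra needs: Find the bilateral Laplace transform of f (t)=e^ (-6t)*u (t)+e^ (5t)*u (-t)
For e^(-6t)*u(t): L = 1/(s + 6), Re(s) > -6
For e^(5t)*u(-t): L = -1/(s-5), Re(s) < 5
Combined: F(s) = 1/(s + 6) - 1/(s-5), -6 < Re(s) < 5

Answer: 1/(s + 6) - 1/(s-5), ROC: -6 < Re(s) < 5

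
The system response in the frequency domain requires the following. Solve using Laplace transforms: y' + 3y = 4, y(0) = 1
Take L of both sides: sY(s)-1+3Y(s) = 4/s
Y(s)(s+3) = 4/s+1
Y(s) = 4/(s(s+3))+1/(s+3)
Partial fractions: 4/(s(s+3)) = (4/3)/s - (4/3)/(s+3)
So Y(s) = (4/3)/s - (1/3)/(s+3)
Inverse transform (L^(-1){1/s} = 1, L^(-1){1/(s+3)} = e^(-3t)):

Answer: y(t) = 4/3 - (1/3)·e^(-3t)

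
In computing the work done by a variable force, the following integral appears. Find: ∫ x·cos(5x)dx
By parts: u=x, dv=cos(5x) dx
du=dx, v=sin(5x)/5
=x·sin(5x)/5+cos(5x)/5²+C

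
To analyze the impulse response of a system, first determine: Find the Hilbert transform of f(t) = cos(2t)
The Hilbert transform shifts each frequency component by -pi/2.
H{cos(wt)} = sin(wt)
With w = 2: H{cos(2t)} = sin(2t)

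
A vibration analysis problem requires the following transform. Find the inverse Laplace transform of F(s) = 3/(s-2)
L^(-1){3/(s-a)}=c·e^(at)
Here a=2, c=3

Answer: 3e^(2t)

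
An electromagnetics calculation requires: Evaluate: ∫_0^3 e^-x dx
Antiderivative: -e^-x
Evaluate: -(e^-3 - 1)

Answer: (e^-3 - 1)/(-1)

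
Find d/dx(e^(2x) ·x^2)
Product rule: (fg)' = f'g + fg'
f = e^(2x), f' = 2·e^(2x)
g = x^2, g' = 2x

Answer: 2·e^(2x)·x^2 + 2·e^(2x)·x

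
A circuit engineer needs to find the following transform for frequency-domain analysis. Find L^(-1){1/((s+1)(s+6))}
Partial fractions: 1/((s+1)(s+6))=A/(s+1)+B/(s+6)
Cover-up: A=1/(s+6)|_{s=-1}=1/5; B=1/(s+1)|_{s=-6}=-1/5
L^(-1)=(1/5)e^(-t) - (1/5)e^(-6t)

Answer: (1/5)(e^(-t) - e^(-6t))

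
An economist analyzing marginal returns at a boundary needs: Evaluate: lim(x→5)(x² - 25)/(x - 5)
Factor: (x² - 25) = (x-5)(x+5)
Cancel (x-5): lim(x→5) (x+5) = 10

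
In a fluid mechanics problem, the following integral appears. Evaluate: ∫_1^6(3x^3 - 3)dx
Step 1: Find antiderivative F(x) = (3/4)x^4 - 3x
Step 2: F(6) - F(1) = 954 - (-9/4) = 3825/4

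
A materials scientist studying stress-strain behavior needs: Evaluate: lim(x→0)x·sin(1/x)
Squeeze theorem: -|x| ≤ x·sin(1/x) ≤ |x|
Since x → 0 as x → 0, by squeeze theorem the limit is 0

Answer: 0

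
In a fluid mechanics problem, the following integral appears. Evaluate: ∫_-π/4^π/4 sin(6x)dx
Antiderivative: -cos(6x)/6
Evaluate at bounds: [-cos(6·π/4)/6] - [-cos(6·-π/4)/6]
=(-(0) + (0))/6=0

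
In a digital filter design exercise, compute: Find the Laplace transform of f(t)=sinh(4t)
L{sinh(at)}=a/(s²-a²)
L{sinh(4t)}=4/(s²-16)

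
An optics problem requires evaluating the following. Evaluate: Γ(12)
Γ(n)=(n-1)! for positive integers
Γ(12)=11!=39916800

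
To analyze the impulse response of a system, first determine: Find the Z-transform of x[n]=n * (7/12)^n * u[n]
Using the property Z{n * a^n * u[n]} = az/(z-a)^2
With a = 7/12: X(z) = (7/12)z/(z - 7/12)^2, |z| > 7/12

Answer: (7/12)z/(z - 7/12)^2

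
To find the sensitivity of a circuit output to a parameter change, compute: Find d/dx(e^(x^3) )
Chain rule: d/dx[e^u] = e^u · u' where u = x^3
u' = 3x^2

Answer: 3x^2·e^(x^3)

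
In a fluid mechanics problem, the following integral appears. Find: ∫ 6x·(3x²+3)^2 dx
Let u = 3x²+3, du = 6x dx
∫ u^2 du = u^3/3+C

Answer: (3x²+3)^3/3+C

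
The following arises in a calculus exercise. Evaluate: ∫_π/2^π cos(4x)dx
Antiderivative: sin(4x)/4
Evaluate at bounds: [sin(4·π)/4] - [sin(4·π/2)/4]
=((0) - (0))/4=0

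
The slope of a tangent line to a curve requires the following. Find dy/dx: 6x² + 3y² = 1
Differentiate: 12x + 6y·(dy/dx)=0
dy/dx=-12x/(6y)=-2·(x/y)

Answer: dy/dx=-2·(x/y)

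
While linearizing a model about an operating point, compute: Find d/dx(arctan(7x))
d/dx[arctan(u)] = u'/(1 + u²), u = 7x, u' = 7

Answer: 7/(1 + 49x²)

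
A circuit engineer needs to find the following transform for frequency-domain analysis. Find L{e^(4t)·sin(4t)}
First shifting: L{e^(at)f(t)}=F(s-a)
L{sin(4t)}=4/(s² + 16)
Shift: 4/((s-4)² + 16)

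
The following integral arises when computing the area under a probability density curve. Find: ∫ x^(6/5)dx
Power rule: ∫ x^(6/5) dx=x^(11/5)/(11/5) + C

Answer: (5/11)·x^(11/5) + C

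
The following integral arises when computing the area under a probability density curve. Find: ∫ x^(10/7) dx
Power rule: ∫ x^(10/7) dx = x^(17/7)/(17/7) + C

Answer: (7/17)·x^(17/7) + C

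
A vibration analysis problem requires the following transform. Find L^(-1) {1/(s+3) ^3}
L^(-1){1/(s-a)^n} = t^(n-1)·e^(at)/(n-1)!
Here a = -3, n = 3: t^2·e^(-3t)/2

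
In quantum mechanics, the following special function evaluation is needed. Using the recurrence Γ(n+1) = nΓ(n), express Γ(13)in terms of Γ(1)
Γ(13) = 12Γ(12) = 12·11Γ(11) = ... = 12!·Γ(1) = 479001600·Γ(1)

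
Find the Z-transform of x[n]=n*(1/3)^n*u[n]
Using the property Z{n * a^n * u[n]} = az/(z-a)^2
With a = 1/3: X(z) = (1/3)z/(z - 1/3)^2, |z| > 1/3

Answer: (1/3)z/(z - 1/3)^2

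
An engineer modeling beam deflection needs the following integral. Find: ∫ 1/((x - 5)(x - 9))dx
Partial fractions: 1/((x-5)(x-9)) = A/(x-5)+B/(x-9)
A = -1/4, B = 1/4
∫ [-1/4· 1/(x-5)+1/4· 1/(x-9)] dx
= (1/4)[ln|x-9| - ln|x-5|]+C

Answer: (1/4)·ln|(x-9)/(x-5)|+C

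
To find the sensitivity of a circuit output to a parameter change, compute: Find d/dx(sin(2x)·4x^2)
Product rule: (fg)'=f'g+fg'
f=sin(2x), f'=2·cos(2x)
g=4x^2, g'=8x

Answer: 8·cos(2x)·x^2+8·sin(2x)·x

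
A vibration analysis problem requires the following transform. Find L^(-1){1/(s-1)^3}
L^(-1){1/(s-a)^n} = t^(n-1)·e^(at)/(n-1)!
Here a = 1, n = 3: t^2·e^(t)/2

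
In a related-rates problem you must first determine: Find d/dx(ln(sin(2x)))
Chain rule: d/dx[ln(u)]=u'/u where u=sin(2x)
u'=2cos(2x)

Answer: (2cos(2x))/(sin(2x))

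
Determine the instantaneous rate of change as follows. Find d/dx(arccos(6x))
d/dx[arccos(u)] = -u'/√(1-u²), u = 6x, u' = 6

Answer: -6/√(1 - 36x²)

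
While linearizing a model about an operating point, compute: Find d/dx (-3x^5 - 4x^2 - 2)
Power rule: d/dx(ax^n) = n·a·x^(n-1)
Term by term: -15·x^4-8·x

Answer: -15x^4-8x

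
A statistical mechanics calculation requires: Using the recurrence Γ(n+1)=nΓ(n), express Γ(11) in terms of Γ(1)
Γ(11)=10Γ(10)=10·9Γ(9)=...=10!·Γ(1)=3628800·Γ(1)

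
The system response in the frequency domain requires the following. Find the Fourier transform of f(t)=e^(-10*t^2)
The Fourier transform of a Gaussian e^(-a * t^2) is sqrt(pi/a) * e^(-omega^2/(4a)).
With a=10: F(omega)=sqrt(pi/10) * e^(-omega^2/40)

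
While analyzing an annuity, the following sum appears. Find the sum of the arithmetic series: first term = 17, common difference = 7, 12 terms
Last term: a_n = 17 + (12 - 1)·7 = 94
Sum = n(a_1 + a_n)/2 = 12(17 + 94)/2 = 666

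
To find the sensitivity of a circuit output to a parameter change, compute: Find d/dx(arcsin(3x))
d/dx[arcsin(u)]=u'/√(1-u²), u=3x, u'=3

Answer: 3/√(1-9x²)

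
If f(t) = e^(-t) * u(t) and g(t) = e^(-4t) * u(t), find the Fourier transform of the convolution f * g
By the convolution theorem: F{f*g}=F(omega)*G(omega)
F(omega)=1/(1+j*omega), G(omega)=1/(4+j*omega)
F{f*g}=1/((1+j*omega)(4+j*omega))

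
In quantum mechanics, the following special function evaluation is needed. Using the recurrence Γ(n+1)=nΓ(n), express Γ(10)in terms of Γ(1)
Γ(10)=9Γ(9)=9·8Γ(8)=...=9!·Γ(1)=362880·Γ(1)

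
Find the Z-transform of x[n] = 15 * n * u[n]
Z{n * u[n]} = z/(z-1)^2
By linearity: Z{15 * n * u[n]} = 15z/(z-1)^2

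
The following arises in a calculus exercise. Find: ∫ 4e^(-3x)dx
Since d/dx[e^(-3x)]=-3e^(-3x), we get -4/3 e^(-3x) + C

Answer: (-4/3)e^(-3x) + C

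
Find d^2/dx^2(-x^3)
Apply power rule 2 times:
d^1: -3x^2
d^2: -6x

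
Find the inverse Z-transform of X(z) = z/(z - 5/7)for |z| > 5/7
Standard pair: z/(z-a) <-> a^n * u[n] for causal signals
With a=5/7: x[n]=(5/7)^n * u[n]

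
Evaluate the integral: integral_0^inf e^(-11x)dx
integral_0^inf e^(-11x) dx=[-1/11 * e^(-11x)]_0^inf
=0 - (-1/11)=1/11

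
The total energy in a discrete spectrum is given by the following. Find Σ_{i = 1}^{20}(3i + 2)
=3·Σ i+2·20=3·210+40=670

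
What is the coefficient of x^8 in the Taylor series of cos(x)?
cos(x)=Σ (-1)^k x^(2k)/(2k)!
For x^8: (-1)^4/8!=1/40320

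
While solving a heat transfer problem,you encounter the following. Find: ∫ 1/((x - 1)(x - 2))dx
Partial fractions: 1/((x-1)(x-2))=A/(x-1) + B/(x-2)
A=-1, B=1
∫ [-1· 1/(x-1) + 1· 1/(x-2)] dx
=(1)[ln|x-2| - ln|x-1|] + C

Answer: ln|(x-2)/(x-1)| + C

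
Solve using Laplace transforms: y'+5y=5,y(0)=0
Take L of both sides: sY(s) - 0 + 5Y(s) = 5/s
Y(s)(s + 5) = 5/s + 0
Y(s) = 5/(s(s + 5)) + 0/(s + 5)
Partial fractions: 5/(s(s + 5)) = 1/s - 1/(s + 5)
So Y(s) = 1/s - 1/(s + 5)
Inverse transform (L^(-1){1/s} = 1, L^(-1){1/(s + 5)} = e^(-5t)):

Answer: y(t) = 1 - e^(-5t)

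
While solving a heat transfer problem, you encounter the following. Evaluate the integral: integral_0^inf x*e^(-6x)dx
This is a Gamma integral. Substitute u = 6x (du = 6 dx):
integral_0^inf x*e^(-6x) dx = (1/6^2) integral_0^inf u^1*e^(-u) du
= Gamma(2)/6^2 = 1!/6^2 = 1/36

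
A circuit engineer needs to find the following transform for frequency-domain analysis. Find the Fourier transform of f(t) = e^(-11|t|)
Using the standard pair: F{e^(-a|t|)} = 2a/(a^2 + omega^2)
With a = 11: F(omega) = 22/(121 + omega^2)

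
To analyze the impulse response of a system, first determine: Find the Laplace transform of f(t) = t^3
L{t^n} = n!/s^(n + 1)
L{t^3} = 3!/s^4 = 6/s^4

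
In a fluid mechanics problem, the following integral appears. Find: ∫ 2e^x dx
Since d/dx[e^x] = +e^x, we get 2e^x+C

Answer: 2e^x+C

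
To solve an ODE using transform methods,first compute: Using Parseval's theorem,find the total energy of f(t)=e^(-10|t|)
Parseval's theorem: E=integral |f(t)|^2 dt=(1/2pi) integral |F(omega)|^2 domega
E=integral_{-inf}^{inf} e^(-20|t|) dt=2*integral_0^inf e^(-20t) dt=2/(2*10)=1/10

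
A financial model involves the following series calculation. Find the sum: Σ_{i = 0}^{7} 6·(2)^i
Geometric series: S=a(1 - r^n)/(1 - r)
a=6, r=2, n=8
S=6(1 - 256)/-1=1530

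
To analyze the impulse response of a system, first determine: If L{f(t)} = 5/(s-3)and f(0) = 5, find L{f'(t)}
L{f'(t)}=s·F(s) - f(0)=5s/(s-3)-5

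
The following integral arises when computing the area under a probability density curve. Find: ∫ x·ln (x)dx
By parts: u=ln(x), dv=x dx
du=1/x dx, v=x^2/2
=x^2·ln(x)/2 - ∫ x/2 dx
=x^2·ln(x)/2 - x^2/4 + C

Answer: x^2(ln(x)/2 - 1/4) + C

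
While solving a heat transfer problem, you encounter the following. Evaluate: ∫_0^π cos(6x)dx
Antiderivative: sin(6x)/6
Evaluate at bounds: [sin(6·π)/6] - [sin(6·0)/6]
=((0) - (0))/6=0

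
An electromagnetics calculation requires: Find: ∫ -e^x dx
Since d/dx[e^x] = + e^x, we get -1e^x + C

Answer: -e^x + C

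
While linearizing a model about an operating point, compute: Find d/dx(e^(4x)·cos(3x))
Product rule: (fg)' = f'g+fg'
f = e^(4x), f' = 4·e^(4x)
g = cos(3x), g' = -3·sin(3x)

Answer: 4·e^(4x)·cos(3x)-3·e^(4x)·sin(3x)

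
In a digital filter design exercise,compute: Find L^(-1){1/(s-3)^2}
L^(-1){1/(s-a)^n}=t^(n-1)·e^(at)/(n-1)!
Here a=3, n=2: t^1·e^(3t)/1

Answer: t·e^(3t)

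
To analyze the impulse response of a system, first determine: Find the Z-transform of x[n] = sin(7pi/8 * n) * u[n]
Z{sin(w0 * n) * u[n]} = z * sin(w0)/(z^2 - 2z * cos(w0) + 1)
With w0 = 7pi/8: X(z) = z * sin(7pi/8)/(z^2 - 2z * cos(7pi/8) + 1)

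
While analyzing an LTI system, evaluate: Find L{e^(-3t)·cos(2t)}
First shifting: L{e^(at)f(t)} = F(s-a)
L{cos(2t)} = s/(s²+4)
Shift: (s+3)/((s+3)²+4)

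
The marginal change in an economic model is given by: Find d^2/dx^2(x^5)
Apply power rule 2 times:
d^1: 5x^4
d^2: 20x^3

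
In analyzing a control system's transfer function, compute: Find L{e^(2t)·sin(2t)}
First shifting: L{e^(at)f(t)}=F(s-a)
L{sin(2t)}=2/(s²+4)
Shift: 2/((s-2)²+4)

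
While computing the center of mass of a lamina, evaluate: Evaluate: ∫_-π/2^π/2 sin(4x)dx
Antiderivative: -cos(4x)/4
Evaluate at bounds: [-cos(4·π/2)/4] - [-cos(4·-π/2)/4]
=(-(1) + (1))/4=0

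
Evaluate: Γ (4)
Γ(n) = (n-1)! for positive integers
Γ(4) = 3! = 6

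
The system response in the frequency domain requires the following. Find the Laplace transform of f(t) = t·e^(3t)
L{t·e^(at)} = 1/(s-a)²
L{t·e^(3t)} = 1/(s-3)²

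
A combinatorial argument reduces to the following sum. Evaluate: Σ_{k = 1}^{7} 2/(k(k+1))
Partial fractions: 2/(k(k + 1))=2/k - 2/(k + 1)
Telescoping sum: 2(1 - 1/8)=2·7/8

Answer: 7/4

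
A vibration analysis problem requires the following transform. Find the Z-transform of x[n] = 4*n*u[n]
Z{n*u[n]} = z/(z-1)^2
By linearity: Z{4*n*u[n]} = 4z/(z-1)^2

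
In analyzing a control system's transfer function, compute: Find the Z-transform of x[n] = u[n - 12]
Using the time-shift property: Z{u[n-12]}=z^(-12) * z/(z-1)
=z^(-11)/(z-1)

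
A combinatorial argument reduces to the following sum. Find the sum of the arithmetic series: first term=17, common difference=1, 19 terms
Last term: a_n=17 + (19 - 1)·1=35
Sum=n(a_1 + a_n)/2=19(17 + 35)/2=494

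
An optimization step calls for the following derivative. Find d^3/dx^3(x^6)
Apply power rule 3 times:
d^1: 6x^5
d^2: 30x^4
d^3: 120x^3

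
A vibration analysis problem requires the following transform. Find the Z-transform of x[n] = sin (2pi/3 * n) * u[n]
Z{sin(w0 * n) * u[n]}=z * sin(w0)/(z^2-2z * cos(w0)+1)
With w0=2pi/3: X(z)=z * sin(2pi/3)/(z^2-2z * cos(2pi/3)+1)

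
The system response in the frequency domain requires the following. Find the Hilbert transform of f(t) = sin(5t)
The Hilbert transform shifts each frequency component by -pi/2.
H{sin(wt)}=-cos(wt)
With w=5: H{sin(5t)}=-cos(5t)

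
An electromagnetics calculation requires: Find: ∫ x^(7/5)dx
Power rule: ∫ x^(7/5) dx=x^(12/5)/(12/5) + C

Answer: (5/12)·x^(12/5) + C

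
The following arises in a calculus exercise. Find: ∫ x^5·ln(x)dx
By parts: u = ln(x), dv = x^5 dx
du = 1/x dx, v = x^6/6
= x^6·ln(x)/6 - ∫ x^5/6 dx
= x^6·ln(x)/6 - x^6/36 + C

Answer: x^6(ln(x)/6 - 1/36) + C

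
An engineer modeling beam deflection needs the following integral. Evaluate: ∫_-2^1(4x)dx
Step 1: Find antiderivative F(x) = 2x^2
Step 2: F(1) - F(-2) = 2 - (8) = -6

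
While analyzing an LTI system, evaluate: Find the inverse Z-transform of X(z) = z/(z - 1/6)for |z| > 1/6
Standard pair: z/(z-a) <-> a^n * u[n] for causal signals
With a=1/6: x[n]=(1/6)^n * u[n]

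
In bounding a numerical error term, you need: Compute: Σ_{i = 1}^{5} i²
Using formula: Σ i^2 = n(n+1)(2n+1)/6 = 5·6·11/6 = 55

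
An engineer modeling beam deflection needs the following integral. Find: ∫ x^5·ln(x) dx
By parts: u=ln(x), dv=x^5 dx
du=1/x dx, v=x^6/6
=x^6·ln(x)/6 - ∫ x^5/6 dx
=x^6·ln(x)/6 - x^6/36 + C

Answer: x^6(ln(x)/6 - 1/36) + C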